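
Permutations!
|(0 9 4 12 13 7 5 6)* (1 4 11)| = 10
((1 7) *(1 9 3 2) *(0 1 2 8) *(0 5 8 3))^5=(0 1 7 9)(5 8)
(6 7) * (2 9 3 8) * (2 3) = (2 9)(3 8)(6 7) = [0, 1, 9, 8, 4, 5, 7, 6, 3, 2]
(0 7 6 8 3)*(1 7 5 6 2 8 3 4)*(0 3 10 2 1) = (0 5 6 10 2 8 4)(1 7) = [5, 7, 8, 3, 0, 6, 10, 1, 4, 9, 2]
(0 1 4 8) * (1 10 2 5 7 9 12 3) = (0 10 2 5 7 9 12 3 1 4 8) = [10, 4, 5, 1, 8, 7, 6, 9, 0, 12, 2, 11, 3]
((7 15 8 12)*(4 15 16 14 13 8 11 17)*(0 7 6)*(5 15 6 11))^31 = ((0 7 16 14 13 8 12 11 17 4 6)(5 15))^31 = (0 4 11 8 14 7 6 17 12 13 16)(5 15)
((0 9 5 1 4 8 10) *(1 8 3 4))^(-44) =((0 9 5 8 10)(3 4))^(-44) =(0 9 5 8 10)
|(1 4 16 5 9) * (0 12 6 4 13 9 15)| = 21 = |(0 12 6 4 16 5 15)(1 13 9)|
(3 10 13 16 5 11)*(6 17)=[0, 1, 2, 10, 4, 11, 17, 7, 8, 9, 13, 3, 12, 16, 14, 15, 5, 6]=(3 10 13 16 5 11)(6 17)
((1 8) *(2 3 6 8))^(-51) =((1 2 3 6 8))^(-51) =(1 8 6 3 2)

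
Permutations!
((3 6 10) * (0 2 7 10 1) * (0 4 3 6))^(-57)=(0 3 4 1 6 10 7 2)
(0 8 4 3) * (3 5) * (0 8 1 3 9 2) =(0 1 3 8 4 5 9 2) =[1, 3, 0, 8, 5, 9, 6, 7, 4, 2]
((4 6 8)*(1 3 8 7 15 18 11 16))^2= (1 8 6 15 11)(3 4 7 18 16)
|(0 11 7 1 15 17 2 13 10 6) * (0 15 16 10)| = 11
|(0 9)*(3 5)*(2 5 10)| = |(0 9)(2 5 3 10)| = 4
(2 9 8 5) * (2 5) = (2 9 8) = [0, 1, 9, 3, 4, 5, 6, 7, 2, 8]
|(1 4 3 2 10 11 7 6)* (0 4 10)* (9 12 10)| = 28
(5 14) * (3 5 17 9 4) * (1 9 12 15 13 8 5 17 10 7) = (1 9 4 3 17 12 15 13 8 5 14 10 7) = [0, 9, 2, 17, 3, 14, 6, 1, 5, 4, 7, 11, 15, 8, 10, 13, 16, 12]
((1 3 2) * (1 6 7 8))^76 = (1 7 2)(3 8 6)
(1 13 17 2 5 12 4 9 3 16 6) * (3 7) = [0, 13, 5, 16, 9, 12, 1, 3, 8, 7, 10, 11, 4, 17, 14, 15, 6, 2] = (1 13 17 2 5 12 4 9 7 3 16 6)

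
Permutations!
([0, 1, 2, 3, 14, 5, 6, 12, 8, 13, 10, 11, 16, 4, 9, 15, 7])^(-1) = [0, 1, 2, 3, 13, 5, 6, 16, 8, 14, 10, 11, 7, 9, 4, 15, 12]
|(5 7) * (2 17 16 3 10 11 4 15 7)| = 10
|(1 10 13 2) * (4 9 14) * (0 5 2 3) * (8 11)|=|(0 5 2 1 10 13 3)(4 9 14)(8 11)|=42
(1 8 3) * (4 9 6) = (1 8 3)(4 9 6) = [0, 8, 2, 1, 9, 5, 4, 7, 3, 6]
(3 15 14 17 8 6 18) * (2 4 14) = (2 4 14 17 8 6 18 3 15) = [0, 1, 4, 15, 14, 5, 18, 7, 6, 9, 10, 11, 12, 13, 17, 2, 16, 8, 3]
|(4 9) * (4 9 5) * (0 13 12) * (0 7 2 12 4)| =|(0 13 4 5)(2 12 7)| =12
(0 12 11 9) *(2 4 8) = (0 12 11 9)(2 4 8) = [12, 1, 4, 3, 8, 5, 6, 7, 2, 0, 10, 9, 11]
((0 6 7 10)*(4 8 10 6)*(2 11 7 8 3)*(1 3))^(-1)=(0 10 8 6 7 11 2 3 1 4)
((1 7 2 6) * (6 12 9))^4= (1 9 2)(6 12 7)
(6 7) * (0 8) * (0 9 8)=(6 7)(8 9)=[0, 1, 2, 3, 4, 5, 7, 6, 9, 8]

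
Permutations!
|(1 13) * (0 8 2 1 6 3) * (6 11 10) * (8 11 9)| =5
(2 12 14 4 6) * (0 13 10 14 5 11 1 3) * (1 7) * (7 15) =(0 13 10 14 4 6 2 12 5 11 15 7 1 3) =[13, 3, 12, 0, 6, 11, 2, 1, 8, 9, 14, 15, 5, 10, 4, 7]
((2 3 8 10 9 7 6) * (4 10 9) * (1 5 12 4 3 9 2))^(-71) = ((1 5 12 4 10 3 8 2 9 7 6))^(-71) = (1 8 5 2 12 9 4 7 10 6 3)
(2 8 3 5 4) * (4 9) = (2 8 3 5 9 4) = [0, 1, 8, 5, 2, 9, 6, 7, 3, 4]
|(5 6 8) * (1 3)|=|(1 3)(5 6 8)|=6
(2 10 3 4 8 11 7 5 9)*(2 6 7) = (2 10 3 4 8 11)(5 9 6 7) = [0, 1, 10, 4, 8, 9, 7, 5, 11, 6, 3, 2]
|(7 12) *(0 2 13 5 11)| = |(0 2 13 5 11)(7 12)| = 10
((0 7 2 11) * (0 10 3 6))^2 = ((0 7 2 11 10 3 6))^2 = (0 2 10 6 7 11 3)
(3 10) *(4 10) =(3 4 10) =[0, 1, 2, 4, 10, 5, 6, 7, 8, 9, 3]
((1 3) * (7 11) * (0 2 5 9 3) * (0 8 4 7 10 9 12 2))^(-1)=((1 8 4 7 11 10 9 3)(2 5 12))^(-1)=(1 3 9 10 11 7 4 8)(2 12 5)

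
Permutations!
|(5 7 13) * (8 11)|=|(5 7 13)(8 11)|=6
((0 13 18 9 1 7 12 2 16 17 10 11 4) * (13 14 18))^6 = (0 12 4 7 11 1 10 9 17 18 16 14 2)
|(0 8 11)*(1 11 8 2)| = |(0 2 1 11)| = 4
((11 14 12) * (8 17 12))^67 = ((8 17 12 11 14))^67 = (8 12 14 17 11)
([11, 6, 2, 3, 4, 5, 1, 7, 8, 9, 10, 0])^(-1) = [11, 6, 2, 3, 4, 5, 1, 7, 8, 9, 10, 0]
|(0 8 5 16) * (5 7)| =5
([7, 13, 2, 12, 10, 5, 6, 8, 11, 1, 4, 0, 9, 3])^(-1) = (0 11 8 7)(1 9 12 3 13)(4 10)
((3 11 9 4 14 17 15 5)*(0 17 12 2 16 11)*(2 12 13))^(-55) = (17)(2 16 11 9 4 14 13)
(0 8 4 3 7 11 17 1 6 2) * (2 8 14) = (0 14 2)(1 6 8 4 3 7 11 17) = [14, 6, 0, 7, 3, 5, 8, 11, 4, 9, 10, 17, 12, 13, 2, 15, 16, 1]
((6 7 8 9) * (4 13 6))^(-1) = (4 9 8 7 6 13)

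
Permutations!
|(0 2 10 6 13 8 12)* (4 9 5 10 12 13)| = 30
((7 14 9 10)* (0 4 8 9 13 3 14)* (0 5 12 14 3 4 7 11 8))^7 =(14)(8 11 10 9)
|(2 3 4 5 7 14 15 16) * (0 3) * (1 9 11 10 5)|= |(0 3 4 1 9 11 10 5 7 14 15 16 2)|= 13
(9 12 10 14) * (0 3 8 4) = (0 3 8 4)(9 12 10 14) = [3, 1, 2, 8, 0, 5, 6, 7, 4, 12, 14, 11, 10, 13, 9]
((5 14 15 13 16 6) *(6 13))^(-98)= (16)(5 15)(6 14)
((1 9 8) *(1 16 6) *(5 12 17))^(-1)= ((1 9 8 16 6)(5 12 17))^(-1)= (1 6 16 8 9)(5 17 12)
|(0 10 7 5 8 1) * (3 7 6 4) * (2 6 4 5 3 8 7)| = |(0 10 4 8 1)(2 6 5 7 3)| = 5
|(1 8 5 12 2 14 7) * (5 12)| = |(1 8 12 2 14 7)| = 6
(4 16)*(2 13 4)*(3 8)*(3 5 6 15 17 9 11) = (2 13 4 16)(3 8 5 6 15 17 9 11) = [0, 1, 13, 8, 16, 6, 15, 7, 5, 11, 10, 3, 12, 4, 14, 17, 2, 9]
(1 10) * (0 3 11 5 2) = (0 3 11 5 2)(1 10) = [3, 10, 0, 11, 4, 2, 6, 7, 8, 9, 1, 5]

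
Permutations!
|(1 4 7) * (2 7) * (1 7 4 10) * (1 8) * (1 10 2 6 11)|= 10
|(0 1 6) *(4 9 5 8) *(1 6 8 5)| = 4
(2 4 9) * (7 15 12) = (2 4 9)(7 15 12) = [0, 1, 4, 3, 9, 5, 6, 15, 8, 2, 10, 11, 7, 13, 14, 12]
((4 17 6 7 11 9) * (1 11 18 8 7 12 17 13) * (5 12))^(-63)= ((1 11 9 4 13)(5 12 17 6)(7 18 8))^(-63)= (18)(1 9 13 11 4)(5 12 17 6)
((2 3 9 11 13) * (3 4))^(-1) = (2 13 11 9 3 4)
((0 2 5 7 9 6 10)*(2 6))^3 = ((0 6 10)(2 5 7 9))^3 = (10)(2 9 7 5)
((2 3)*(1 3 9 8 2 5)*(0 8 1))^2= ((0 8 2 9 1 3 5))^2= (0 2 1 5 8 9 3)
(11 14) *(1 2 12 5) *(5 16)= (1 2 12 16 5)(11 14)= [0, 2, 12, 3, 4, 1, 6, 7, 8, 9, 10, 14, 16, 13, 11, 15, 5]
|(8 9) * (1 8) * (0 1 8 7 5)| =4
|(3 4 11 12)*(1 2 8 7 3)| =8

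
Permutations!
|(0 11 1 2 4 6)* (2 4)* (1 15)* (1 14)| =|(0 11 15 14 1 4 6)| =7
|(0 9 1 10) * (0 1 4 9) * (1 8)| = |(1 10 8)(4 9)| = 6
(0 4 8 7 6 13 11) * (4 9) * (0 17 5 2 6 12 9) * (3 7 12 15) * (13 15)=(2 6 15 3 7 13 11 17 5)(4 8 12 9)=[0, 1, 6, 7, 8, 2, 15, 13, 12, 4, 10, 17, 9, 11, 14, 3, 16, 5]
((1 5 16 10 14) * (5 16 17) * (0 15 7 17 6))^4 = ((0 15 7 17 5 6)(1 16 10 14))^4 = (0 5 7)(6 17 15)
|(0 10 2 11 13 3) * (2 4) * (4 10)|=|(0 4 2 11 13 3)|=6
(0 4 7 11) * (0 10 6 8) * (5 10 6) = [4, 1, 2, 3, 7, 10, 8, 11, 0, 9, 5, 6] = (0 4 7 11 6 8)(5 10)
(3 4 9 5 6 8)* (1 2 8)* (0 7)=[7, 2, 8, 4, 9, 6, 1, 0, 3, 5]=(0 7)(1 2 8 3 4 9 5 6)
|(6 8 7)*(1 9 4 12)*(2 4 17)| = |(1 9 17 2 4 12)(6 8 7)| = 6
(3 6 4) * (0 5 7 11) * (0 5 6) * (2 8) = (0 6 4 3)(2 8)(5 7 11) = [6, 1, 8, 0, 3, 7, 4, 11, 2, 9, 10, 5]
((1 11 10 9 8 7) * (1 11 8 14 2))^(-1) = (1 2 14 9 10 11 7 8)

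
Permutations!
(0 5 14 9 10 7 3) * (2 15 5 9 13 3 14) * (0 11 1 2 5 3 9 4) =(0 4)(1 2 15 3 11)(7 14 13 9 10) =[4, 2, 15, 11, 0, 5, 6, 14, 8, 10, 7, 1, 12, 9, 13, 3]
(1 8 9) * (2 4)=[0, 8, 4, 3, 2, 5, 6, 7, 9, 1]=(1 8 9)(2 4)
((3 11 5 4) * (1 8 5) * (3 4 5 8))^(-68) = (1 3 11)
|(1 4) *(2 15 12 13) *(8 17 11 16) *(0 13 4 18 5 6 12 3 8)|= 18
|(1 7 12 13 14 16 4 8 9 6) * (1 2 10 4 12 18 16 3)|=|(1 7 18 16 12 13 14 3)(2 10 4 8 9 6)|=24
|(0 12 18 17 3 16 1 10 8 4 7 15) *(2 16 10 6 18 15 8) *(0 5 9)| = 120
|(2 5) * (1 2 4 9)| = |(1 2 5 4 9)| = 5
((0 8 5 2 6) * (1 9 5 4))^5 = ((0 8 4 1 9 5 2 6))^5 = (0 5 4 6 9 8 2 1)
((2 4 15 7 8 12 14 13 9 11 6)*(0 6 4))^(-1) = (0 2 6)(4 11 9 13 14 12 8 7 15) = ((0 6 2)(4 15 7 8 12 14 13 9 11))^(-1)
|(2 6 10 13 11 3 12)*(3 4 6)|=15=|(2 3 12)(4 6 10 13 11)|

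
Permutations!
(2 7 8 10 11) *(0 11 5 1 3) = (0 11 2 7 8 10 5 1 3) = [11, 3, 7, 0, 4, 1, 6, 8, 10, 9, 5, 2]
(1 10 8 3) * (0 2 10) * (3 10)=(0 2 3 1)(8 10)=[2, 0, 3, 1, 4, 5, 6, 7, 10, 9, 8]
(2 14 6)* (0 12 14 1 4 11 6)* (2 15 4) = (0 12 14)(1 2)(4 11 6 15) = [12, 2, 1, 3, 11, 5, 15, 7, 8, 9, 10, 6, 14, 13, 0, 4]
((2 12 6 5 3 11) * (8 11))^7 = (12)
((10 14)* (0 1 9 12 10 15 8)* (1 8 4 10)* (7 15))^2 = (1 12 9)(4 14 15 10 7) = ((0 8)(1 9 12)(4 10 14 7 15))^2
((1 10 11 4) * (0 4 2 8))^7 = (11)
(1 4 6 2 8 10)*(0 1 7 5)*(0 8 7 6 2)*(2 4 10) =(0 1 10 6)(2 7 5 8) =[1, 10, 7, 3, 4, 8, 0, 5, 2, 9, 6]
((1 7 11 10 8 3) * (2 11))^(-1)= (1 3 8 10 11 2 7)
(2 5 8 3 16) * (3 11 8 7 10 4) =(2 5 7 10 4 3 16)(8 11) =[0, 1, 5, 16, 3, 7, 6, 10, 11, 9, 4, 8, 12, 13, 14, 15, 2]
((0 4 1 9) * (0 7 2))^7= (0 4 1 9 7 2)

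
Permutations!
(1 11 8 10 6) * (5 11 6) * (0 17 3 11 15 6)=(0 17 3 11 8 10 5 15 6 1)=[17, 0, 2, 11, 4, 15, 1, 7, 10, 9, 5, 8, 12, 13, 14, 6, 16, 3]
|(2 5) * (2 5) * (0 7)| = 2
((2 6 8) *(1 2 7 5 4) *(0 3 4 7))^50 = ((0 3 4 1 2 6 8)(5 7))^50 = (0 3 4 1 2 6 8)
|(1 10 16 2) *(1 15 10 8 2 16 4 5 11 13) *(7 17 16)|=9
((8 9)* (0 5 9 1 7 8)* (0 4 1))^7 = ((0 5 9 4 1 7 8))^7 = (9)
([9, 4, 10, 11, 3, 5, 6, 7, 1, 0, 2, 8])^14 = (1 8 11 3 4)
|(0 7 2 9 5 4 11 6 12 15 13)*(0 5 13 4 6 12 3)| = |(0 7 2 9 13 5 6 3)(4 11 12 15)| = 8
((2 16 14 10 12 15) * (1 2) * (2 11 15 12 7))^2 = ((1 11 15)(2 16 14 10 7))^2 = (1 15 11)(2 14 7 16 10)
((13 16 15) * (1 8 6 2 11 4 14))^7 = (13 16 15)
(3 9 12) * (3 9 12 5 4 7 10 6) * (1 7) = (1 7 10 6 3 12 9 5 4) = [0, 7, 2, 12, 1, 4, 3, 10, 8, 5, 6, 11, 9]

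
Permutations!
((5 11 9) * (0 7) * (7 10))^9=(11)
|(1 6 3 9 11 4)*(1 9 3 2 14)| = |(1 6 2 14)(4 9 11)| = 12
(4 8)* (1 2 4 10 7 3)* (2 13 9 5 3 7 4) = (1 13 9 5 3)(4 8 10) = [0, 13, 2, 1, 8, 3, 6, 7, 10, 5, 4, 11, 12, 9]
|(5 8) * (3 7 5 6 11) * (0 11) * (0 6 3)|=|(0 11)(3 7 5 8)|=4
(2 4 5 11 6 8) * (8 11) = (2 4 5 8)(6 11) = [0, 1, 4, 3, 5, 8, 11, 7, 2, 9, 10, 6]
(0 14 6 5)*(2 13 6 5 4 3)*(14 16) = [16, 1, 13, 2, 3, 0, 4, 7, 8, 9, 10, 11, 12, 6, 5, 15, 14] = (0 16 14 5)(2 13 6 4 3)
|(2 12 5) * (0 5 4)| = |(0 5 2 12 4)| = 5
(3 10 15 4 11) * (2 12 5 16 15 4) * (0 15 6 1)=(0 15 2 12 5 16 6 1)(3 10 4 11)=[15, 0, 12, 10, 11, 16, 1, 7, 8, 9, 4, 3, 5, 13, 14, 2, 6]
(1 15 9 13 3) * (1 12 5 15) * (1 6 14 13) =(1 6 14 13 3 12 5 15 9) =[0, 6, 2, 12, 4, 15, 14, 7, 8, 1, 10, 11, 5, 3, 13, 9]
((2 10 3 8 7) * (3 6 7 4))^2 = (2 6)(3 4 8)(7 10)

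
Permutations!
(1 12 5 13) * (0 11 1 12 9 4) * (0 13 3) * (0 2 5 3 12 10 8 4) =(0 11 1 9)(2 5 12 3)(4 13 10 8) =[11, 9, 5, 2, 13, 12, 6, 7, 4, 0, 8, 1, 3, 10]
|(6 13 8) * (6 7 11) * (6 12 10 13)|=|(7 11 12 10 13 8)|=6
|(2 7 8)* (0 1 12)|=|(0 1 12)(2 7 8)|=3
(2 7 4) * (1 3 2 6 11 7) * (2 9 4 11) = (1 3 9 4 6 2)(7 11) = [0, 3, 1, 9, 6, 5, 2, 11, 8, 4, 10, 7]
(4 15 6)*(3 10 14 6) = (3 10 14 6 4 15) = [0, 1, 2, 10, 15, 5, 4, 7, 8, 9, 14, 11, 12, 13, 6, 3]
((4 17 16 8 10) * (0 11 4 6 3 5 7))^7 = (0 6 17 7 10 4 5 8 11 3 16)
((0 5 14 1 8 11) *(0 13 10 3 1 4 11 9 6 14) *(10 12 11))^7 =((0 5)(1 8 9 6 14 4 10 3)(11 13 12))^7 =(0 5)(1 3 10 4 14 6 9 8)(11 13 12)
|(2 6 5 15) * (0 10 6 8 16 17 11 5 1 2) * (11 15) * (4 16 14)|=|(0 10 6 1 2 8 14 4 16 17 15)(5 11)|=22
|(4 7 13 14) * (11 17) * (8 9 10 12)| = |(4 7 13 14)(8 9 10 12)(11 17)| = 4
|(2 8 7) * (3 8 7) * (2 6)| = |(2 7 6)(3 8)| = 6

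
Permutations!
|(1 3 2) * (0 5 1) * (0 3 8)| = 4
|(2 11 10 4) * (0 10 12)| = 6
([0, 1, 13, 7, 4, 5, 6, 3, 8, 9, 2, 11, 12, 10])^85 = (2 13 10)(3 7)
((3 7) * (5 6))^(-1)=((3 7)(5 6))^(-1)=(3 7)(5 6)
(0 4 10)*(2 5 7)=(0 4 10)(2 5 7)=[4, 1, 5, 3, 10, 7, 6, 2, 8, 9, 0]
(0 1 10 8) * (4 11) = [1, 10, 2, 3, 11, 5, 6, 7, 0, 9, 8, 4] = (0 1 10 8)(4 11)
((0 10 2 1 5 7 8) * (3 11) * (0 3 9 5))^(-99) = ((0 10 2 1)(3 11 9 5 7 8))^(-99) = (0 10 2 1)(3 5)(7 11)(8 9)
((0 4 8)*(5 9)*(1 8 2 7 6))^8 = (9)(0 4 2 7 6 1 8)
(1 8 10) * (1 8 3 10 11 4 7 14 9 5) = [0, 3, 2, 10, 7, 1, 6, 14, 11, 5, 8, 4, 12, 13, 9] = (1 3 10 8 11 4 7 14 9 5)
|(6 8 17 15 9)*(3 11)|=10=|(3 11)(6 8 17 15 9)|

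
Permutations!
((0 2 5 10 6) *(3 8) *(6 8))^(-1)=((0 2 5 10 8 3 6))^(-1)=(0 6 3 8 10 5 2)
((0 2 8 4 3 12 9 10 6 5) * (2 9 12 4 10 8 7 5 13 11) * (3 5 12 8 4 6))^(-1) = (0 5 4 9)(2 11 13 6 3 10 8 12 7)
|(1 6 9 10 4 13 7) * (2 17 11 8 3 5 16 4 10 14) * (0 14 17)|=12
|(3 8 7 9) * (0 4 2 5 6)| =20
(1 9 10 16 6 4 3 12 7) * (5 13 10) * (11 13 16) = [0, 9, 2, 12, 3, 16, 4, 1, 8, 5, 11, 13, 7, 10, 14, 15, 6] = (1 9 5 16 6 4 3 12 7)(10 11 13)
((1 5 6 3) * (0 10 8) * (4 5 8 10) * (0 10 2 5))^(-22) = (1 3 6 5 2 10 8)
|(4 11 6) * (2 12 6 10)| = 6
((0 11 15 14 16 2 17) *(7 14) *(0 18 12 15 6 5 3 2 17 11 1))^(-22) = ((0 1)(2 11 6 5 3)(7 14 16 17 18 12 15))^(-22) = (2 5 11 3 6)(7 15 12 18 17 16 14)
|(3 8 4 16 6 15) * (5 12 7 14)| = 12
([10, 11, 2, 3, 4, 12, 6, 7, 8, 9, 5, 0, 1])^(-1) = (0 11 1 12 5 10)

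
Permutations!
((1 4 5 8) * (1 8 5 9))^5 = ((1 4 9))^5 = (1 9 4)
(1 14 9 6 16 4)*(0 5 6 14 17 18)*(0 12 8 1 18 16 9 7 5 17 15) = [17, 15, 2, 3, 18, 6, 9, 5, 1, 14, 10, 11, 8, 13, 7, 0, 4, 16, 12] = (0 17 16 4 18 12 8 1 15)(5 6 9 14 7)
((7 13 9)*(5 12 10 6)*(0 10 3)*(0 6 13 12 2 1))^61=((0 10 13 9 7 12 3 6 5 2 1))^61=(0 3 10 6 13 5 9 2 7 1 12)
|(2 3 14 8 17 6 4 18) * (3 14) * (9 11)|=14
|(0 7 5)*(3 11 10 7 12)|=7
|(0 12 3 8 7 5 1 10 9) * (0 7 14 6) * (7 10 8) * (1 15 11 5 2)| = 18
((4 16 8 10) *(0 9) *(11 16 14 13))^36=(4 14 13 11 16 8 10)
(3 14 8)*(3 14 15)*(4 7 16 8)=(3 15)(4 7 16 8 14)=[0, 1, 2, 15, 7, 5, 6, 16, 14, 9, 10, 11, 12, 13, 4, 3, 8]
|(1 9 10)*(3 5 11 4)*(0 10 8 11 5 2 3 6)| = |(0 10 1 9 8 11 4 6)(2 3)| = 8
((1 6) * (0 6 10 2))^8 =(0 10 6 2 1)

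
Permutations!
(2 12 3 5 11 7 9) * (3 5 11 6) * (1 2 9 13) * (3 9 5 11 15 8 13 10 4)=(1 2 12 11 7 10 4 3 15 8 13)(5 6 9)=[0, 2, 12, 15, 3, 6, 9, 10, 13, 5, 4, 7, 11, 1, 14, 8]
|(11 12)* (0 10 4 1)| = 4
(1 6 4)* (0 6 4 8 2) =(0 6 8 2)(1 4) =[6, 4, 0, 3, 1, 5, 8, 7, 2]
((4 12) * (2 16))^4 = ((2 16)(4 12))^4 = (16)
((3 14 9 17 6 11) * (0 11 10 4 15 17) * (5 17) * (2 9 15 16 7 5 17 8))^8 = (0 4 11 16 3 7 14 5 15 8 17 2 6 9 10)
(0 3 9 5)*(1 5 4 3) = [1, 5, 2, 9, 3, 0, 6, 7, 8, 4] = (0 1 5)(3 9 4)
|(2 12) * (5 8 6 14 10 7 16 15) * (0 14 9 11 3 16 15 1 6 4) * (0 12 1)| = 16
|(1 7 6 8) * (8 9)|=|(1 7 6 9 8)|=5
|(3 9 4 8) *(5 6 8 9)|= |(3 5 6 8)(4 9)|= 4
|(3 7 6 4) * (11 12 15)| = 12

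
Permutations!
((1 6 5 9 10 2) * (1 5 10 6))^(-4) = ((2 5 9 6 10))^(-4) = (2 5 9 6 10)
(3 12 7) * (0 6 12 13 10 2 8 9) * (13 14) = (0 6 12 7 3 14 13 10 2 8 9) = [6, 1, 8, 14, 4, 5, 12, 3, 9, 0, 2, 11, 7, 10, 13]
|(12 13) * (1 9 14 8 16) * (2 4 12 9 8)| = 6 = |(1 8 16)(2 4 12 13 9 14)|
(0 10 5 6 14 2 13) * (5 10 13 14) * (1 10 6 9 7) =(0 13)(1 10 6 5 9 7)(2 14) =[13, 10, 14, 3, 4, 9, 5, 1, 8, 7, 6, 11, 12, 0, 2]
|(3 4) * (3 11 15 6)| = 5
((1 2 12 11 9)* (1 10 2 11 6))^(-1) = ((1 11 9 10 2 12 6))^(-1) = (1 6 12 2 10 9 11)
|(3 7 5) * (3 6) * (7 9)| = |(3 9 7 5 6)| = 5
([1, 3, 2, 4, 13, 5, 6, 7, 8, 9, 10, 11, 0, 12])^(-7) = (0 12 13 4 3 1)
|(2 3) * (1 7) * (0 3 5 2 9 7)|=10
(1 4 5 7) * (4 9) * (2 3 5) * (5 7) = [0, 9, 3, 7, 2, 5, 6, 1, 8, 4] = (1 9 4 2 3 7)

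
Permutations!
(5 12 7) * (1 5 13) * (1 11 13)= (1 5 12 7)(11 13)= [0, 5, 2, 3, 4, 12, 6, 1, 8, 9, 10, 13, 7, 11]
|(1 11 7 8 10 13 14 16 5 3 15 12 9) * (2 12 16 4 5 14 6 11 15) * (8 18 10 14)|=66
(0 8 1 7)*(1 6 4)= (0 8 6 4 1 7)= [8, 7, 2, 3, 1, 5, 4, 0, 6]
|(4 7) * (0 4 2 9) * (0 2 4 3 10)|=6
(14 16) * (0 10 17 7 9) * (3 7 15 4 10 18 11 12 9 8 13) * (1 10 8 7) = [18, 10, 2, 1, 8, 5, 6, 7, 13, 0, 17, 12, 9, 3, 16, 4, 14, 15, 11] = (0 18 11 12 9)(1 10 17 15 4 8 13 3)(14 16)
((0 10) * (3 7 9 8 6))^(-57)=((0 10)(3 7 9 8 6))^(-57)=(0 10)(3 8 7 6 9)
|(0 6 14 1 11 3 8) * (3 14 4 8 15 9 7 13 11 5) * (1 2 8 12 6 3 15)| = |(0 3 1 5 15 9 7 13 11 14 2 8)(4 12 6)| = 12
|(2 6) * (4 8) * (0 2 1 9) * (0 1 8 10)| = |(0 2 6 8 4 10)(1 9)| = 6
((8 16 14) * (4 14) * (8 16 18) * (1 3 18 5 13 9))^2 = (1 18 5 9 3 8 13)(4 16 14)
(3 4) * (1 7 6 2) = (1 7 6 2)(3 4) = [0, 7, 1, 4, 3, 5, 2, 6]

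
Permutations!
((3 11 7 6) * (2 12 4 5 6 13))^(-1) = (2 13 7 11 3 6 5 4 12)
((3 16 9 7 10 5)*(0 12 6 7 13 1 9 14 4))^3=(0 7 3 4 6 5 14 12 10 16)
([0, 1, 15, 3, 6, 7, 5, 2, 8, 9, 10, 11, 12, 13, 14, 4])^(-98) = (2 5 4)(6 15 7)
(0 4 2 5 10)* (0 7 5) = (0 4 2)(5 10 7) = [4, 1, 0, 3, 2, 10, 6, 5, 8, 9, 7]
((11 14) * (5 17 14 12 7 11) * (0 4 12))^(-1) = ((0 4 12 7 11)(5 17 14))^(-1) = (0 11 7 12 4)(5 14 17)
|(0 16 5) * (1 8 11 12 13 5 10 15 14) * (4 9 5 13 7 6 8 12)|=14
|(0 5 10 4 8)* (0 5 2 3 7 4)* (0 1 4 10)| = 9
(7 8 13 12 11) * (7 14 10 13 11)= (7 8 11 14 10 13 12)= [0, 1, 2, 3, 4, 5, 6, 8, 11, 9, 13, 14, 7, 12, 10]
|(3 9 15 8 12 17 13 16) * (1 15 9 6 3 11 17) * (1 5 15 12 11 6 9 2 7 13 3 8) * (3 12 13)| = |(1 13 16 6 8 11 17 12 5 15)(2 7 3 9)| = 20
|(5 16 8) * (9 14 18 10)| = 12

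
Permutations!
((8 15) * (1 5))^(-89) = ((1 5)(8 15))^(-89) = (1 5)(8 15)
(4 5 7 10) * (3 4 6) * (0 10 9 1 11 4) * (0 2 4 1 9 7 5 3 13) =(0 10 6 13)(1 11)(2 4 3) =[10, 11, 4, 2, 3, 5, 13, 7, 8, 9, 6, 1, 12, 0]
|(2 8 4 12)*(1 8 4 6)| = 3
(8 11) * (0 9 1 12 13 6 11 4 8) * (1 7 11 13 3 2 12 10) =[9, 10, 12, 2, 8, 5, 13, 11, 4, 7, 1, 0, 3, 6] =(0 9 7 11)(1 10)(2 12 3)(4 8)(6 13)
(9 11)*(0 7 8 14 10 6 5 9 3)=(0 7 8 14 10 6 5 9 11 3)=[7, 1, 2, 0, 4, 9, 5, 8, 14, 11, 6, 3, 12, 13, 10]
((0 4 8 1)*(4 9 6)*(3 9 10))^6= (0 8 6 3)(1 4 9 10)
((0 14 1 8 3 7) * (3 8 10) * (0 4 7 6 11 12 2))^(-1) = ((0 14 1 10 3 6 11 12 2)(4 7))^(-1) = (0 2 12 11 6 3 10 1 14)(4 7)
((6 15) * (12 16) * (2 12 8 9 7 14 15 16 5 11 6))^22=((2 12 5 11 6 16 8 9 7 14 15))^22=(16)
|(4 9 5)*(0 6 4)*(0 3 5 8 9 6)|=|(3 5)(4 6)(8 9)|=2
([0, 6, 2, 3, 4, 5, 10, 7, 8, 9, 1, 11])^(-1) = (11)(1 10 6)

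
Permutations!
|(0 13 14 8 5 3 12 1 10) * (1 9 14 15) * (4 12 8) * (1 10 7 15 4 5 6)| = 14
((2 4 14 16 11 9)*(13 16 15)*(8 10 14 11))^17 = (2 4 11 9)(8 16 13 15 14 10)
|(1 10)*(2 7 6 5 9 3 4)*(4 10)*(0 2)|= 10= |(0 2 7 6 5 9 3 10 1 4)|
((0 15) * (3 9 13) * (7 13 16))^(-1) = ((0 15)(3 9 16 7 13))^(-1) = (0 15)(3 13 7 16 9)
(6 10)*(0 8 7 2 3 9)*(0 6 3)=(0 8 7 2)(3 9 6 10)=[8, 1, 0, 9, 4, 5, 10, 2, 7, 6, 3]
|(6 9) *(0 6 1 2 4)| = 6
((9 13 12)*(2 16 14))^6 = ((2 16 14)(9 13 12))^6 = (16)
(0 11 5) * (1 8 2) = (0 11 5)(1 8 2) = [11, 8, 1, 3, 4, 0, 6, 7, 2, 9, 10, 5]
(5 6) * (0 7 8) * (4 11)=[7, 1, 2, 3, 11, 6, 5, 8, 0, 9, 10, 4]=(0 7 8)(4 11)(5 6)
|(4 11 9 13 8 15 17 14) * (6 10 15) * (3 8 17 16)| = 6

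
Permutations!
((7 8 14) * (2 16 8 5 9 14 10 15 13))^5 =((2 16 8 10 15 13)(5 9 14 7))^5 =(2 13 15 10 8 16)(5 9 14 7)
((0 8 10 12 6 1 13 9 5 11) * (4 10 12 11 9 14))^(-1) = (0 11 10 4 14 13 1 6 12 8)(5 9)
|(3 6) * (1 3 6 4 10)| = |(1 3 4 10)| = 4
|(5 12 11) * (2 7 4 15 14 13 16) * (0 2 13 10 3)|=|(0 2 7 4 15 14 10 3)(5 12 11)(13 16)|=24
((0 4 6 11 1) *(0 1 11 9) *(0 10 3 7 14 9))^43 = (0 4 6)(3 9 7 10 14)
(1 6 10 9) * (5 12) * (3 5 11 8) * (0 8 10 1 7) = [8, 6, 2, 5, 4, 12, 1, 0, 3, 7, 9, 10, 11] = (0 8 3 5 12 11 10 9 7)(1 6)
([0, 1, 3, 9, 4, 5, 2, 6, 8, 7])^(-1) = [0, 1, 6, 2, 4, 5, 7, 9, 8, 3]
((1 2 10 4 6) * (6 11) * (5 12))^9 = ((1 2 10 4 11 6)(5 12))^9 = (1 4)(2 11)(5 12)(6 10)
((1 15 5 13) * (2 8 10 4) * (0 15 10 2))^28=(15)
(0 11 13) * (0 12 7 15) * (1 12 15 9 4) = (0 11 13 15)(1 12 7 9 4) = [11, 12, 2, 3, 1, 5, 6, 9, 8, 4, 10, 13, 7, 15, 14, 0]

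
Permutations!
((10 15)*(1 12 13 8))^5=(1 12 13 8)(10 15)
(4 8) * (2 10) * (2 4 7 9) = [0, 1, 10, 3, 8, 5, 6, 9, 7, 2, 4] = (2 10 4 8 7 9)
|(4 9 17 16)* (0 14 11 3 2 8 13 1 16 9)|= |(0 14 11 3 2 8 13 1 16 4)(9 17)|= 10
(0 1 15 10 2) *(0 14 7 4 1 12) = (0 12)(1 15 10 2 14 7 4) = [12, 15, 14, 3, 1, 5, 6, 4, 8, 9, 2, 11, 0, 13, 7, 10]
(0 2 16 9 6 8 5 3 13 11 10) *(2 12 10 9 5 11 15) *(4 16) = (0 12 10)(2 4 16 5 3 13 15)(6 8 11 9) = [12, 1, 4, 13, 16, 3, 8, 7, 11, 6, 0, 9, 10, 15, 14, 2, 5]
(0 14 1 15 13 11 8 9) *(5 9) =(0 14 1 15 13 11 8 5 9) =[14, 15, 2, 3, 4, 9, 6, 7, 5, 0, 10, 8, 12, 11, 1, 13]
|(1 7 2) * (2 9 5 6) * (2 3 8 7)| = 6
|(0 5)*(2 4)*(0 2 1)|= |(0 5 2 4 1)|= 5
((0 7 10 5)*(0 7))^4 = (5 7 10)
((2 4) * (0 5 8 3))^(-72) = (8)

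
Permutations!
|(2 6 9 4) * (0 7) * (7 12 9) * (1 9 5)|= 9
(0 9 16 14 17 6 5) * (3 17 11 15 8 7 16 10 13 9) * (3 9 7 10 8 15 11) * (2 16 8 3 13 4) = (0 9 3 17 6 5)(2 16 14 13 7 8 10 4) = [9, 1, 16, 17, 2, 0, 5, 8, 10, 3, 4, 11, 12, 7, 13, 15, 14, 6]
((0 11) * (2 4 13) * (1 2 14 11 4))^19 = ((0 4 13 14 11)(1 2))^19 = (0 11 14 13 4)(1 2)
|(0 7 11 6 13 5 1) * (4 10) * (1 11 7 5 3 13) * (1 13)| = |(0 5 11 6 13 3 1)(4 10)| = 14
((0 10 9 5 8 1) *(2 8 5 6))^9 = (0 9 2 1 10 6 8) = ((0 10 9 6 2 8 1))^9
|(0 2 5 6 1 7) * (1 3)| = |(0 2 5 6 3 1 7)| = 7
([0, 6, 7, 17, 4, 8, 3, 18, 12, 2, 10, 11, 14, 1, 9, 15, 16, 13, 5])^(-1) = [0, 13, 9, 6, 4, 18, 1, 2, 5, 14, 10, 11, 8, 17, 12, 15, 16, 3, 7]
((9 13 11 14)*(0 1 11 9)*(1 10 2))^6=((0 10 2 1 11 14)(9 13))^6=(14)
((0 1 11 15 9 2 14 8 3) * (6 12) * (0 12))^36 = (0 15 14 12 1 9 8 6 11 2 3)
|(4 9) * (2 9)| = 3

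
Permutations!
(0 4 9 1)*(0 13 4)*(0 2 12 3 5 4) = [2, 13, 12, 5, 9, 4, 6, 7, 8, 1, 10, 11, 3, 0] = (0 2 12 3 5 4 9 1 13)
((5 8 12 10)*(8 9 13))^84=(13)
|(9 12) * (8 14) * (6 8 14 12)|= |(14)(6 8 12 9)|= 4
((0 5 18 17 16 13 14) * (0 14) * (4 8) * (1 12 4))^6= ((0 5 18 17 16 13)(1 12 4 8))^6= (18)(1 4)(8 12)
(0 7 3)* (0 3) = [7, 1, 2, 3, 4, 5, 6, 0] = (0 7)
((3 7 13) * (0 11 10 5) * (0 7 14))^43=(0 5 3 11 7 14 10 13)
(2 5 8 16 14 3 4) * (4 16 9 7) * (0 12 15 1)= (0 12 15 1)(2 5 8 9 7 4)(3 16 14)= [12, 0, 5, 16, 2, 8, 6, 4, 9, 7, 10, 11, 15, 13, 3, 1, 14]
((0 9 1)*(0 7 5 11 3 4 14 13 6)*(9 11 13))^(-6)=((0 11 3 4 14 9 1 7 5 13 6))^(-6)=(0 9 6 14 13 4 5 3 7 11 1)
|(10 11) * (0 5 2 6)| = 4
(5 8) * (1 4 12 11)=(1 4 12 11)(5 8)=[0, 4, 2, 3, 12, 8, 6, 7, 5, 9, 10, 1, 11]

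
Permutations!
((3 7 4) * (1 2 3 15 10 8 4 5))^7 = (1 3 5 2 7)(4 8 10 15)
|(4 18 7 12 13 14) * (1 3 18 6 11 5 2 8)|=|(1 3 18 7 12 13 14 4 6 11 5 2 8)|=13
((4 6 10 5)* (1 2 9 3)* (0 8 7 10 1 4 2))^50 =((0 8 7 10 5 2 9 3 4 6 1))^50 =(0 9 8 3 7 4 10 6 5 1 2)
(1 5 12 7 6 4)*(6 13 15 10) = (1 5 12 7 13 15 10 6 4) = [0, 5, 2, 3, 1, 12, 4, 13, 8, 9, 6, 11, 7, 15, 14, 10]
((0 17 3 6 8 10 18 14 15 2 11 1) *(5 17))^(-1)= (0 1 11 2 15 14 18 10 8 6 3 17 5)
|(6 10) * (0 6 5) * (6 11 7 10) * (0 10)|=6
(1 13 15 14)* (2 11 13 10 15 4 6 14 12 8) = (1 10 15 12 8 2 11 13 4 6 14) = [0, 10, 11, 3, 6, 5, 14, 7, 2, 9, 15, 13, 8, 4, 1, 12]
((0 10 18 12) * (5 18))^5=((0 10 5 18 12))^5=(18)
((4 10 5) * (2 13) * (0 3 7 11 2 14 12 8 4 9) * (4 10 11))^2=(0 7 11 13 12 10 9 3 4 2 14 8 5)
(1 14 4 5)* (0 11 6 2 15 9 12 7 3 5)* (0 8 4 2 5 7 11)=(1 14 2 15 9 12 11 6 5)(3 7)(4 8)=[0, 14, 15, 7, 8, 1, 5, 3, 4, 12, 10, 6, 11, 13, 2, 9]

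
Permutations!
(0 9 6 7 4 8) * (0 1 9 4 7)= (0 4 8 1 9 6)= [4, 9, 2, 3, 8, 5, 0, 7, 1, 6]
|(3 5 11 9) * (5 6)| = |(3 6 5 11 9)| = 5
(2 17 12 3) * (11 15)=[0, 1, 17, 2, 4, 5, 6, 7, 8, 9, 10, 15, 3, 13, 14, 11, 16, 12]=(2 17 12 3)(11 15)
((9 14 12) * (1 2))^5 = (1 2)(9 12 14)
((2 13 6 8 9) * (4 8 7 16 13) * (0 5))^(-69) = (0 5)(2 9 8 4)(6 13 16 7)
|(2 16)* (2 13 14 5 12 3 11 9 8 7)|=11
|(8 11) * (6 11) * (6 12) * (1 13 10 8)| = 7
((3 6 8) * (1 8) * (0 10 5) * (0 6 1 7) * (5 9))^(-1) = (0 7 6 5 9 10)(1 3 8)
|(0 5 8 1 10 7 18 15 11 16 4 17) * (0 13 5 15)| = 13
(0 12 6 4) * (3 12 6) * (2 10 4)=(0 6 2 10 4)(3 12)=[6, 1, 10, 12, 0, 5, 2, 7, 8, 9, 4, 11, 3]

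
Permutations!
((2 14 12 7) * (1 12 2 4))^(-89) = (1 4 7 12)(2 14)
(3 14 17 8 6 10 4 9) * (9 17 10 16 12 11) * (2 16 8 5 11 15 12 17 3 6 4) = [0, 1, 16, 14, 3, 11, 8, 7, 4, 6, 2, 9, 15, 13, 10, 12, 17, 5] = (2 16 17 5 11 9 6 8 4 3 14 10)(12 15)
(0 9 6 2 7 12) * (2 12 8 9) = [2, 1, 7, 3, 4, 5, 12, 8, 9, 6, 10, 11, 0] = (0 2 7 8 9 6 12)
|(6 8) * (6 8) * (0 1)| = |(8)(0 1)| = 2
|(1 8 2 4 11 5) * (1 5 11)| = 4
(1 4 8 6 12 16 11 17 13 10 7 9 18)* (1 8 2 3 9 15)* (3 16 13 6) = (1 4 2 16 11 17 6 12 13 10 7 15)(3 9 18 8) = [0, 4, 16, 9, 2, 5, 12, 15, 3, 18, 7, 17, 13, 10, 14, 1, 11, 6, 8]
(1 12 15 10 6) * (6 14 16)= [0, 12, 2, 3, 4, 5, 1, 7, 8, 9, 14, 11, 15, 13, 16, 10, 6]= (1 12 15 10 14 16 6)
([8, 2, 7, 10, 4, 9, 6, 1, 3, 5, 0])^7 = [10, 2, 7, 8, 4, 9, 6, 1, 0, 5, 3]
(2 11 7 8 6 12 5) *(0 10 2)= (0 10 2 11 7 8 6 12 5)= [10, 1, 11, 3, 4, 0, 12, 8, 6, 9, 2, 7, 5]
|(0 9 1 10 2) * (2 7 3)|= |(0 9 1 10 7 3 2)|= 7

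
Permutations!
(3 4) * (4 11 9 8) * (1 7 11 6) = (1 7 11 9 8 4 3 6) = [0, 7, 2, 6, 3, 5, 1, 11, 4, 8, 10, 9]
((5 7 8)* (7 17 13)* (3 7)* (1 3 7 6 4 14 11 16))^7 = (5 13 8 17 7) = ((1 3 6 4 14 11 16)(5 17 13 7 8))^7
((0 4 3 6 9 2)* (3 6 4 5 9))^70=((0 5 9 2)(3 4 6))^70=(0 9)(2 5)(3 4 6)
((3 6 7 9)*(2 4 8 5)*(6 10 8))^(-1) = (2 5 8 10 3 9 7 6 4) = ((2 4 6 7 9 3 10 8 5))^(-1)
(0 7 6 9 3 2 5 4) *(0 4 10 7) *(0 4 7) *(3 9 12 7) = [4, 1, 5, 2, 3, 10, 12, 6, 8, 9, 0, 11, 7] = (0 4 3 2 5 10)(6 12 7)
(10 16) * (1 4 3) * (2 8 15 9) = (1 4 3)(2 8 15 9)(10 16) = [0, 4, 8, 1, 3, 5, 6, 7, 15, 2, 16, 11, 12, 13, 14, 9, 10]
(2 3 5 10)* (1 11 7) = (1 11 7)(2 3 5 10) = [0, 11, 3, 5, 4, 10, 6, 1, 8, 9, 2, 7]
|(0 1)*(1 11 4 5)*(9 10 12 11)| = 8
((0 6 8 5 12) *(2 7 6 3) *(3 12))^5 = (0 12)(2 3 5 8 6 7)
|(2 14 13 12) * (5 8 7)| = 12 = |(2 14 13 12)(5 8 7)|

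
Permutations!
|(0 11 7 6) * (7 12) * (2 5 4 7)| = |(0 11 12 2 5 4 7 6)| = 8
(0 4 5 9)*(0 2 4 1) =(0 1)(2 4 5 9) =[1, 0, 4, 3, 5, 9, 6, 7, 8, 2]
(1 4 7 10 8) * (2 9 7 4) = (1 2 9 7 10 8) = [0, 2, 9, 3, 4, 5, 6, 10, 1, 7, 8]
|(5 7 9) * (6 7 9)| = 2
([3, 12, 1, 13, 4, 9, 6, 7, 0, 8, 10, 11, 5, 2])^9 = (13)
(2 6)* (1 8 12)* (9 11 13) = (1 8 12)(2 6)(9 11 13) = [0, 8, 6, 3, 4, 5, 2, 7, 12, 11, 10, 13, 1, 9]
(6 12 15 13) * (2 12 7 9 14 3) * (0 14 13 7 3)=(0 14)(2 12 15 7 9 13 6 3)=[14, 1, 12, 2, 4, 5, 3, 9, 8, 13, 10, 11, 15, 6, 0, 7]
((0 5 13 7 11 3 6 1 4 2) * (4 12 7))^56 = (0 5 13 4 2)(1 7 3)(6 12 11)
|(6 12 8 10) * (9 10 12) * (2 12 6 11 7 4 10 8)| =12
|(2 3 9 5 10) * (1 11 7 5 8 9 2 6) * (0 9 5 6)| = 20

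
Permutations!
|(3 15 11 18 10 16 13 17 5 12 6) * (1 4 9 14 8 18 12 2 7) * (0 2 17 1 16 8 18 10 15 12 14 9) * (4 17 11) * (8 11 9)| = |(0 2 7 16 13 1 17 5 9 8 10 11 14 18 15 4)(3 12 6)| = 48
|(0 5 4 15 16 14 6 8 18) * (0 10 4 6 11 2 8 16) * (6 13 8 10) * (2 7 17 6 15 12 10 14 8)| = 39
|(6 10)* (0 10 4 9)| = 5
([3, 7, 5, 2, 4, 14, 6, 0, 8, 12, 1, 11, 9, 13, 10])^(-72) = [0, 1, 2, 3, 4, 5, 6, 7, 8, 9, 10, 11, 12, 13, 14]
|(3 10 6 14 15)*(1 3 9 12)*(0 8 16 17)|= |(0 8 16 17)(1 3 10 6 14 15 9 12)|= 8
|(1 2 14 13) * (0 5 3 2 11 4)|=|(0 5 3 2 14 13 1 11 4)|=9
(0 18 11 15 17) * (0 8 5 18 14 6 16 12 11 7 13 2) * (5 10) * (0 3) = (0 14 6 16 12 11 15 17 8 10 5 18 7 13 2 3) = [14, 1, 3, 0, 4, 18, 16, 13, 10, 9, 5, 15, 11, 2, 6, 17, 12, 8, 7]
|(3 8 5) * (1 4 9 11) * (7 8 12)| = |(1 4 9 11)(3 12 7 8 5)| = 20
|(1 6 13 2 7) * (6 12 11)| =|(1 12 11 6 13 2 7)| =7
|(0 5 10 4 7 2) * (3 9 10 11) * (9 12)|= 10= |(0 5 11 3 12 9 10 4 7 2)|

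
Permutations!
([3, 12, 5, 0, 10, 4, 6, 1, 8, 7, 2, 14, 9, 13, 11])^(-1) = (0 3)(1 7 9 12)(2 10 4 5)(11 14)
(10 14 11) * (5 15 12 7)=[0, 1, 2, 3, 4, 15, 6, 5, 8, 9, 14, 10, 7, 13, 11, 12]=(5 15 12 7)(10 14 11)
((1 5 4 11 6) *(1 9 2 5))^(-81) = (2 11)(4 9)(5 6)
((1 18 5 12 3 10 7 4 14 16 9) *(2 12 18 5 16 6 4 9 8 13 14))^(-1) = ((1 5 18 16 8 13 14 6 4 2 12 3 10 7 9))^(-1) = (1 9 7 10 3 12 2 4 6 14 13 8 16 18 5)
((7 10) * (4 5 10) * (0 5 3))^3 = (0 7)(3 10)(4 5)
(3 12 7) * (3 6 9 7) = (3 12)(6 9 7) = [0, 1, 2, 12, 4, 5, 9, 6, 8, 7, 10, 11, 3]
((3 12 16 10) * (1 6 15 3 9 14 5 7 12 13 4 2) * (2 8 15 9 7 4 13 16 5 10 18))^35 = ((1 6 9 14 10 7 12 5 4 8 15 3 16 18 2))^35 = (1 7 15)(2 10 8)(3 6 12)(4 18 14)(5 16 9)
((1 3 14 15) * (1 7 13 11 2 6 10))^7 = ((1 3 14 15 7 13 11 2 6 10))^7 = (1 2 7 3 6 13 14 10 11 15)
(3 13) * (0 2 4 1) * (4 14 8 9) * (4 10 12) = (0 2 14 8 9 10 12 4 1)(3 13) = [2, 0, 14, 13, 1, 5, 6, 7, 9, 10, 12, 11, 4, 3, 8]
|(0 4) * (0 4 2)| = |(4)(0 2)| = 2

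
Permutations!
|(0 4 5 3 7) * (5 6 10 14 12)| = |(0 4 6 10 14 12 5 3 7)| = 9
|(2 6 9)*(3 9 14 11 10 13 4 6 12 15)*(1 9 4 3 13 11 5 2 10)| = |(1 9 10 11)(2 12 15 13 3 4 6 14 5)| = 36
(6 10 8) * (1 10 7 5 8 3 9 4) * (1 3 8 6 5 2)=[0, 10, 1, 9, 3, 6, 7, 2, 5, 4, 8]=(1 10 8 5 6 7 2)(3 9 4)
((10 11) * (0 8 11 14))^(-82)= (0 10 8 14 11)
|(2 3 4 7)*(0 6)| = 4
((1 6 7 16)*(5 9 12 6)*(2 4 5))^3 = (1 5 6)(2 9 7)(4 12 16)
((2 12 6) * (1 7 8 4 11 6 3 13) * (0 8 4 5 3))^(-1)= (0 12 2 6 11 4 7 1 13 3 5 8)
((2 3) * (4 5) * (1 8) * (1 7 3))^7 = (1 7 2 8 3)(4 5)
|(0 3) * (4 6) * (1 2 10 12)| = 4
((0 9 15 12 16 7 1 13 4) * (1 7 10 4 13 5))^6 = (0 4 10 16 12 15 9)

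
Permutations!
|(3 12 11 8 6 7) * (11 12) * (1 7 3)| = 4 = |(12)(1 7)(3 11 8 6)|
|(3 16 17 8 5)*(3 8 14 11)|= |(3 16 17 14 11)(5 8)|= 10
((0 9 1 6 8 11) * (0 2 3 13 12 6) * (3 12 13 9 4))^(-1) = ((13)(0 4 3 9 1)(2 12 6 8 11))^(-1) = (13)(0 1 9 3 4)(2 11 8 6 12)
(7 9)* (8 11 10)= [0, 1, 2, 3, 4, 5, 6, 9, 11, 7, 8, 10]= (7 9)(8 11 10)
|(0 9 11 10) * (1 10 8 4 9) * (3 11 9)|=|(0 1 10)(3 11 8 4)|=12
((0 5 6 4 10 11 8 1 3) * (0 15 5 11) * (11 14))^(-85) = ((0 14 11 8 1 3 15 5 6 4 10))^(-85) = (0 8 15 4 14 1 5 10 11 3 6)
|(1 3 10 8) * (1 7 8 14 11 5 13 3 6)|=6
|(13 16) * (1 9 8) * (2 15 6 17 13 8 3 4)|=|(1 9 3 4 2 15 6 17 13 16 8)|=11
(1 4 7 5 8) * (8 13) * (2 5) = (1 4 7 2 5 13 8) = [0, 4, 5, 3, 7, 13, 6, 2, 1, 9, 10, 11, 12, 8]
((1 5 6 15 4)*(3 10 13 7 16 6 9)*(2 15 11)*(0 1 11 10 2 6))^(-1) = ((0 1 5 9 3 2 15 4 11 6 10 13 7 16))^(-1) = (0 16 7 13 10 6 11 4 15 2 3 9 5 1)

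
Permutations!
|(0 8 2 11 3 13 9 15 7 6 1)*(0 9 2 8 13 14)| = |(0 13 2 11 3 14)(1 9 15 7 6)| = 30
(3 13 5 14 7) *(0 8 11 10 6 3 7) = (0 8 11 10 6 3 13 5 14) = [8, 1, 2, 13, 4, 14, 3, 7, 11, 9, 6, 10, 12, 5, 0]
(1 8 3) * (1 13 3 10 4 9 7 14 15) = (1 8 10 4 9 7 14 15)(3 13) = [0, 8, 2, 13, 9, 5, 6, 14, 10, 7, 4, 11, 12, 3, 15, 1]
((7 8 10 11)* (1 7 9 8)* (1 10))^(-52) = ((1 7 10 11 9 8))^(-52) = (1 10 9)(7 11 8)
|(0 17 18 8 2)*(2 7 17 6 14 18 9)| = 9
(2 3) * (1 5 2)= (1 5 2 3)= [0, 5, 3, 1, 4, 2]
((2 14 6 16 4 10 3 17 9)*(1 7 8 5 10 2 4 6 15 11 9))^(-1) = (1 17 3 10 5 8 7)(2 4 9 11 15 14)(6 16)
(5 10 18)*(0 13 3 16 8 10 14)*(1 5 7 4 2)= (0 13 3 16 8 10 18 7 4 2 1 5 14)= [13, 5, 1, 16, 2, 14, 6, 4, 10, 9, 18, 11, 12, 3, 0, 15, 8, 17, 7]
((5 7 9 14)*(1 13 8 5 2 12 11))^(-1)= ((1 13 8 5 7 9 14 2 12 11))^(-1)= (1 11 12 2 14 9 7 5 8 13)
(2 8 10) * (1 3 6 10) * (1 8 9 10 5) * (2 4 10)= [0, 3, 9, 6, 10, 1, 5, 7, 8, 2, 4]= (1 3 6 5)(2 9)(4 10)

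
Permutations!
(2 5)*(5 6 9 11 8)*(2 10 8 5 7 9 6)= [0, 1, 2, 3, 4, 10, 6, 9, 7, 11, 8, 5]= (5 10 8 7 9 11)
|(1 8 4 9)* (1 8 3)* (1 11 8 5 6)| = 8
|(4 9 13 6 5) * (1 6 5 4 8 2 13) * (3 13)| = |(1 6 4 9)(2 3 13 5 8)| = 20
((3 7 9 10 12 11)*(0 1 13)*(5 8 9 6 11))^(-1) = (0 13 1)(3 11 6 7)(5 12 10 9 8)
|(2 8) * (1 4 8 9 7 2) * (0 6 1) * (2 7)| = 10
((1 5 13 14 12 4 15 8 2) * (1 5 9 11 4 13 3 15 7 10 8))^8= ((1 9 11 4 7 10 8 2 5 3 15)(12 13 14))^8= (1 5 10 11 15 2 7 9 3 8 4)(12 14 13)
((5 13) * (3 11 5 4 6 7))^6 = (3 7 6 4 13 5 11)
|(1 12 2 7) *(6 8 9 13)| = |(1 12 2 7)(6 8 9 13)| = 4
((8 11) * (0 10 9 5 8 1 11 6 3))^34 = ((0 10 9 5 8 6 3)(1 11))^34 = (11)(0 3 6 8 5 9 10)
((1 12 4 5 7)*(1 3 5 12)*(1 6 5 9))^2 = (12)(1 5 3)(6 7 9)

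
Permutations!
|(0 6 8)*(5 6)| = 4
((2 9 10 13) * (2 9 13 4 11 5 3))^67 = (2 10 5 13 4 3 9 11)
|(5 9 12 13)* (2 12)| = 5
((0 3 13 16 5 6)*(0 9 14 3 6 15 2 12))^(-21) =((0 6 9 14 3 13 16 5 15 2 12))^(-21) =(0 6 9 14 3 13 16 5 15 2 12)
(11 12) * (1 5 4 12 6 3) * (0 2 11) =(0 2 11 6 3 1 5 4 12) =[2, 5, 11, 1, 12, 4, 3, 7, 8, 9, 10, 6, 0]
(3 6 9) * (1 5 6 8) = (1 5 6 9 3 8) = [0, 5, 2, 8, 4, 6, 9, 7, 1, 3]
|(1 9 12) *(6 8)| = |(1 9 12)(6 8)| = 6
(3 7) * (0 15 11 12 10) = (0 15 11 12 10)(3 7) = [15, 1, 2, 7, 4, 5, 6, 3, 8, 9, 0, 12, 10, 13, 14, 11]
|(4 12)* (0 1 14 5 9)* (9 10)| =6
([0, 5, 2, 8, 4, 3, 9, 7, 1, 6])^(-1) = [0, 8, 2, 5, 4, 1, 9, 7, 3, 6]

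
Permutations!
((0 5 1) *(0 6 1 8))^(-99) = ((0 5 8)(1 6))^(-99) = (8)(1 6)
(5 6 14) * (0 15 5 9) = (0 15 5 6 14 9) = [15, 1, 2, 3, 4, 6, 14, 7, 8, 0, 10, 11, 12, 13, 9, 5]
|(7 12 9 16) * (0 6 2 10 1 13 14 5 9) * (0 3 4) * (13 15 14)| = |(0 6 2 10 1 15 14 5 9 16 7 12 3 4)| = 14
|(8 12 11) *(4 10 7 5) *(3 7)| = 15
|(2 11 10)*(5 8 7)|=|(2 11 10)(5 8 7)|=3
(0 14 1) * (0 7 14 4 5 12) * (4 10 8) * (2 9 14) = (0 10 8 4 5 12)(1 7 2 9 14) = [10, 7, 9, 3, 5, 12, 6, 2, 4, 14, 8, 11, 0, 13, 1]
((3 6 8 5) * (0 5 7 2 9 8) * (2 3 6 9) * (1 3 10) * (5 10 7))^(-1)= ((0 10 1 3 9 8 5 6))^(-1)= (0 6 5 8 9 3 1 10)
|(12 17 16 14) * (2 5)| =|(2 5)(12 17 16 14)| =4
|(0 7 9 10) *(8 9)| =5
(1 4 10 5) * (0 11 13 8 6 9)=(0 11 13 8 6 9)(1 4 10 5)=[11, 4, 2, 3, 10, 1, 9, 7, 6, 0, 5, 13, 12, 8]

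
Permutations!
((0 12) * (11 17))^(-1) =((0 12)(11 17))^(-1) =(0 12)(11 17)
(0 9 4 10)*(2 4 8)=[9, 1, 4, 3, 10, 5, 6, 7, 2, 8, 0]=(0 9 8 2 4 10)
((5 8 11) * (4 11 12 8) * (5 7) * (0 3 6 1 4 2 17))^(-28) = (0 6 4 7 2)(1 11 5 17 3)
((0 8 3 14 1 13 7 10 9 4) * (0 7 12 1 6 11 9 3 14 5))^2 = ((0 8 14 6 11 9 4 7 10 3 5)(1 13 12))^2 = (0 14 11 4 10 5 8 6 9 7 3)(1 12 13)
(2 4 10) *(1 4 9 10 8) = (1 4 8)(2 9 10) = [0, 4, 9, 3, 8, 5, 6, 7, 1, 10, 2]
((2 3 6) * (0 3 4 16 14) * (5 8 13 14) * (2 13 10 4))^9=((0 3 6 13 14)(4 16 5 8 10))^9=(0 14 13 6 3)(4 10 8 5 16)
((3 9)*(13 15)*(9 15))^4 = (15)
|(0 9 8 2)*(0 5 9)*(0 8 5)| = 6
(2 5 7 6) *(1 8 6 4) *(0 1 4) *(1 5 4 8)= (0 5 7)(2 4 8 6)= [5, 1, 4, 3, 8, 7, 2, 0, 6]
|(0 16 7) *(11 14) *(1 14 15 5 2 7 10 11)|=8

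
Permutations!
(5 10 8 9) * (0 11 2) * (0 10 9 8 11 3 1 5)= (0 3 1 5 9)(2 10 11)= [3, 5, 10, 1, 4, 9, 6, 7, 8, 0, 11, 2]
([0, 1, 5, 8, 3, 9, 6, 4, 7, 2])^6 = [0, 1, 2, 7, 8, 5, 6, 3, 4, 9]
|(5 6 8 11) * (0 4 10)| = |(0 4 10)(5 6 8 11)| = 12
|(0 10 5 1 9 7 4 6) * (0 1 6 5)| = |(0 10)(1 9 7 4 5 6)| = 6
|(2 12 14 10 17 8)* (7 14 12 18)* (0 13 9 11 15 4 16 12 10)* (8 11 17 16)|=|(0 13 9 17 11 15 4 8 2 18 7 14)(10 16 12)|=12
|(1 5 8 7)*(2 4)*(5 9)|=10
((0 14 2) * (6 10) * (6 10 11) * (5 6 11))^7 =(0 14 2)(5 6)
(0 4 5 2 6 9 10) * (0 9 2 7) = (0 4 5 7)(2 6)(9 10) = [4, 1, 6, 3, 5, 7, 2, 0, 8, 10, 9]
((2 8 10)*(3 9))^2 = ((2 8 10)(3 9))^2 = (2 10 8)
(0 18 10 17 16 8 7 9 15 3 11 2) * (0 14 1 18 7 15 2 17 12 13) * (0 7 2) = [2, 18, 14, 11, 4, 5, 6, 9, 15, 0, 12, 17, 13, 7, 1, 3, 8, 16, 10] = (0 2 14 1 18 10 12 13 7 9)(3 11 17 16 8 15)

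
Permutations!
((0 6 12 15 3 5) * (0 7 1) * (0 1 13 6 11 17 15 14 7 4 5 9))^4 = (0 3 17)(6 13 7 14 12)(9 15 11)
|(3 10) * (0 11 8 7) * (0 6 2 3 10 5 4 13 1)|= |(0 11 8 7 6 2 3 5 4 13 1)|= 11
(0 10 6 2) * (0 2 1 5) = (0 10 6 1 5) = [10, 5, 2, 3, 4, 0, 1, 7, 8, 9, 6]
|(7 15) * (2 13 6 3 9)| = 10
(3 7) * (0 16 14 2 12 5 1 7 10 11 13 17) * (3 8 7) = (0 16 14 2 12 5 1 3 10 11 13 17)(7 8) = [16, 3, 12, 10, 4, 1, 6, 8, 7, 9, 11, 13, 5, 17, 2, 15, 14, 0]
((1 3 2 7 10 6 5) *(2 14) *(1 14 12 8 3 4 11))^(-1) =((1 4 11)(2 7 10 6 5 14)(3 12 8))^(-1) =(1 11 4)(2 14 5 6 10 7)(3 8 12)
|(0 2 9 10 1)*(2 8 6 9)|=6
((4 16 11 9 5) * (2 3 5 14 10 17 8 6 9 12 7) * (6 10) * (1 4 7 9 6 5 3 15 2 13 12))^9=(17)(1 4 16 11)(2 15)(5 12)(7 9)(13 14)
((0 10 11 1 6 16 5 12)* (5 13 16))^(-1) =(0 12 5 6 1 11 10)(13 16)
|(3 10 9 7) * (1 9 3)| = |(1 9 7)(3 10)| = 6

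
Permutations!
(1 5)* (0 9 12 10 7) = (0 9 12 10 7)(1 5) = [9, 5, 2, 3, 4, 1, 6, 0, 8, 12, 7, 11, 10]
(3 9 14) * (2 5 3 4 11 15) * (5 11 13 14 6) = (2 11 15)(3 9 6 5)(4 13 14) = [0, 1, 11, 9, 13, 3, 5, 7, 8, 6, 10, 15, 12, 14, 4, 2]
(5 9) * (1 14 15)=(1 14 15)(5 9)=[0, 14, 2, 3, 4, 9, 6, 7, 8, 5, 10, 11, 12, 13, 15, 1]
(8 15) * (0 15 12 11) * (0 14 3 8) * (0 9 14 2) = (0 15 9 14 3 8 12 11 2) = [15, 1, 0, 8, 4, 5, 6, 7, 12, 14, 10, 2, 11, 13, 3, 9]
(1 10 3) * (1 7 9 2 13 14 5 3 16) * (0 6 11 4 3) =(0 6 11 4 3 7 9 2 13 14 5)(1 10 16) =[6, 10, 13, 7, 3, 0, 11, 9, 8, 2, 16, 4, 12, 14, 5, 15, 1]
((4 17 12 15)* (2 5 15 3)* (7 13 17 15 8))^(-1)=(2 3 12 17 13 7 8 5)(4 15)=((2 5 8 7 13 17 12 3)(4 15))^(-1)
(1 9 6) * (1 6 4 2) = [0, 9, 1, 3, 2, 5, 6, 7, 8, 4] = (1 9 4 2)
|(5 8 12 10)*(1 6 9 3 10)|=8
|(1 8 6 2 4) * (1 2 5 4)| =6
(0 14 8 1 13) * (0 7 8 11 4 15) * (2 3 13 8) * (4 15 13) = (0 14 11 15)(1 8)(2 3 4 13 7) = [14, 8, 3, 4, 13, 5, 6, 2, 1, 9, 10, 15, 12, 7, 11, 0]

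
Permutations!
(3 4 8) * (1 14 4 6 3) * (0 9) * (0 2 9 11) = (0 11)(1 14 4 8)(2 9)(3 6) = [11, 14, 9, 6, 8, 5, 3, 7, 1, 2, 10, 0, 12, 13, 4]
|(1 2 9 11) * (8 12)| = 4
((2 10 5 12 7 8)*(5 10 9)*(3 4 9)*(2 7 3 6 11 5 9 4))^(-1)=(2 3 12 5 11 6)(7 8)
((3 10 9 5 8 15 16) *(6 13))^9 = (3 9 8 16 10 5 15)(6 13)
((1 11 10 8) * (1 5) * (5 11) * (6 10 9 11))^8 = (11)(6 8 10)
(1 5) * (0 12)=(0 12)(1 5)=[12, 5, 2, 3, 4, 1, 6, 7, 8, 9, 10, 11, 0]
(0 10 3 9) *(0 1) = (0 10 3 9 1) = [10, 0, 2, 9, 4, 5, 6, 7, 8, 1, 3]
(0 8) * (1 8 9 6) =(0 9 6 1 8) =[9, 8, 2, 3, 4, 5, 1, 7, 0, 6]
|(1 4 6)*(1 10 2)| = 5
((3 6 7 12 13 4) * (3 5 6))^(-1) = (4 13 12 7 6 5)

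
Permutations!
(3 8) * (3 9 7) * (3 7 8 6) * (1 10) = [0, 10, 2, 6, 4, 5, 3, 7, 9, 8, 1] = (1 10)(3 6)(8 9)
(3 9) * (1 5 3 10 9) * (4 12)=(1 5 3)(4 12)(9 10)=[0, 5, 2, 1, 12, 3, 6, 7, 8, 10, 9, 11, 4]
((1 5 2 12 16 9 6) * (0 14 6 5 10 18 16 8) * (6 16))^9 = (0 14 16 9 5 2 12 8)(1 10 18 6)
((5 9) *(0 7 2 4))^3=(0 4 2 7)(5 9)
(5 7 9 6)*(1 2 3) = (1 2 3)(5 7 9 6) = [0, 2, 3, 1, 4, 7, 5, 9, 8, 6]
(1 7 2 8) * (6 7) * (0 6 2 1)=(0 6 7 1 2 8)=[6, 2, 8, 3, 4, 5, 7, 1, 0]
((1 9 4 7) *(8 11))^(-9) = ((1 9 4 7)(8 11))^(-9) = (1 7 4 9)(8 11)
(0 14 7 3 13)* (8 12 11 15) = (0 14 7 3 13)(8 12 11 15) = [14, 1, 2, 13, 4, 5, 6, 3, 12, 9, 10, 15, 11, 0, 7, 8]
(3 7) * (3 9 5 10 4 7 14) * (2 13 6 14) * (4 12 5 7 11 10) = (2 13 6 14 3)(4 11 10 12 5)(7 9) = [0, 1, 13, 2, 11, 4, 14, 9, 8, 7, 12, 10, 5, 6, 3]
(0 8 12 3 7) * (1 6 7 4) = [8, 6, 2, 4, 1, 5, 7, 0, 12, 9, 10, 11, 3] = (0 8 12 3 4 1 6 7)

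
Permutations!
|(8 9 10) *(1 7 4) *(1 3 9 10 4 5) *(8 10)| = |(10)(1 7 5)(3 9 4)| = 3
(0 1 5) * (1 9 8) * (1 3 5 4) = (0 9 8 3 5)(1 4) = [9, 4, 2, 5, 1, 0, 6, 7, 3, 8]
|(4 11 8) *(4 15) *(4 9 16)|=|(4 11 8 15 9 16)|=6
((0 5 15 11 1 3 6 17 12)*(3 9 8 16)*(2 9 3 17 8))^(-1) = (0 12 17 16 8 6 3 1 11 15 5)(2 9)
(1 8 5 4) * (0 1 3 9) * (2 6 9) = (0 1 8 5 4 3 2 6 9) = [1, 8, 6, 2, 3, 4, 9, 7, 5, 0]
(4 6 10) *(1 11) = (1 11)(4 6 10) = [0, 11, 2, 3, 6, 5, 10, 7, 8, 9, 4, 1]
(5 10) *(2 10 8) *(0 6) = (0 6)(2 10 5 8) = [6, 1, 10, 3, 4, 8, 0, 7, 2, 9, 5]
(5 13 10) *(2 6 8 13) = (2 6 8 13 10 5) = [0, 1, 6, 3, 4, 2, 8, 7, 13, 9, 5, 11, 12, 10]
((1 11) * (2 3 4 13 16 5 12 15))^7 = (1 11)(2 15 12 5 16 13 4 3)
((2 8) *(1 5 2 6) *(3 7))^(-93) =(1 2 6 5 8)(3 7)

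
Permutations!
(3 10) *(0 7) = [7, 1, 2, 10, 4, 5, 6, 0, 8, 9, 3] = (0 7)(3 10)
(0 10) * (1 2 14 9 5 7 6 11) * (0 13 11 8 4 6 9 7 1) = (0 10 13 11)(1 2 14 7 9 5)(4 6 8) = [10, 2, 14, 3, 6, 1, 8, 9, 4, 5, 13, 0, 12, 11, 7]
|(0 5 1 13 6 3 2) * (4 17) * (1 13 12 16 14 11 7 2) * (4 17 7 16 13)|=15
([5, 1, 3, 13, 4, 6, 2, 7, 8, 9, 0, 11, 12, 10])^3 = (0 2 10 6 13 5 3)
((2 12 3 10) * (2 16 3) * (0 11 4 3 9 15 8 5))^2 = (0 4 10 9 8)(3 16 15 5 11)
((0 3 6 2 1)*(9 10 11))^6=(11)(0 3 6 2 1)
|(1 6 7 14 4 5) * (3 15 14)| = |(1 6 7 3 15 14 4 5)| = 8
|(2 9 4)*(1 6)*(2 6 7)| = 6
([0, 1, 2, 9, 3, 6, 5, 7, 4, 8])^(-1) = (3 4 8 9)(5 6)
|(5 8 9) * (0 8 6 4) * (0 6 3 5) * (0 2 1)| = 10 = |(0 8 9 2 1)(3 5)(4 6)|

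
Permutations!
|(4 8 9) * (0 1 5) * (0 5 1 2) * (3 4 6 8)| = 6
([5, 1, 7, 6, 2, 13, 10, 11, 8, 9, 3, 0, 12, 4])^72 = (0 13 2 11 5 4 7)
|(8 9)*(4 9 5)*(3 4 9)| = 6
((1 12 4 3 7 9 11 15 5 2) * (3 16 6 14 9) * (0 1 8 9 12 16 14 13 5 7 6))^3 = ((0 1 16)(2 8 9 11 15 7 3 6 13 5)(4 14 12))^3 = (16)(2 11 3 5 9 7 13 8 15 6)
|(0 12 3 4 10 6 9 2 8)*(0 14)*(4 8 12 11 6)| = 18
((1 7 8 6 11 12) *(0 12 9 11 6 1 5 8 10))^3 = (0 8 10 5 7 12 1)(9 11)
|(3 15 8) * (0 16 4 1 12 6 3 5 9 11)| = 12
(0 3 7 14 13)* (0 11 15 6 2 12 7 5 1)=[3, 0, 12, 5, 4, 1, 2, 14, 8, 9, 10, 15, 7, 11, 13, 6]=(0 3 5 1)(2 12 7 14 13 11 15 6)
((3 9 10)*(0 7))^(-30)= ((0 7)(3 9 10))^(-30)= (10)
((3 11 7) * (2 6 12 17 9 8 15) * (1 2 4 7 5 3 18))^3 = ((1 2 6 12 17 9 8 15 4 7 18)(3 11 5))^3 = (1 12 8 7 2 17 15 18 6 9 4)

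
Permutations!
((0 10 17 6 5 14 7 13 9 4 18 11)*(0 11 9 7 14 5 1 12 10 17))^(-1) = ((0 17 6 1 12 10)(4 18 9)(7 13))^(-1) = (0 10 12 1 6 17)(4 9 18)(7 13)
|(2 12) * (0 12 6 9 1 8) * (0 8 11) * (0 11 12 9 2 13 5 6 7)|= 9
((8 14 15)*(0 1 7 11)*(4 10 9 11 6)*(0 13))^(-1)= (0 13 11 9 10 4 6 7 1)(8 15 14)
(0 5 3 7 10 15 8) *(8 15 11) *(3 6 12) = (15)(0 5 6 12 3 7 10 11 8) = [5, 1, 2, 7, 4, 6, 12, 10, 0, 9, 11, 8, 3, 13, 14, 15]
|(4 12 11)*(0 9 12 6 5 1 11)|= |(0 9 12)(1 11 4 6 5)|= 15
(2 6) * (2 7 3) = [0, 1, 6, 2, 4, 5, 7, 3] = (2 6 7 3)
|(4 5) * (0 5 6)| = |(0 5 4 6)| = 4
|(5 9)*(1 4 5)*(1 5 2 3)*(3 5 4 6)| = |(1 6 3)(2 5 9 4)| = 12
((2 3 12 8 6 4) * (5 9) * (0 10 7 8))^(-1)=(0 12 3 2 4 6 8 7 10)(5 9)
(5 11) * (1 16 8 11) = (1 16 8 11 5) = [0, 16, 2, 3, 4, 1, 6, 7, 11, 9, 10, 5, 12, 13, 14, 15, 8]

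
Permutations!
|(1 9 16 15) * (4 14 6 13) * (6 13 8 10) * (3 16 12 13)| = 9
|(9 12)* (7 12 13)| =4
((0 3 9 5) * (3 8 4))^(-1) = ((0 8 4 3 9 5))^(-1) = (0 5 9 3 4 8)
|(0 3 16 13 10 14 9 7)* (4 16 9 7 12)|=10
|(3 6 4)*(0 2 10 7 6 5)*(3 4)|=|(0 2 10 7 6 3 5)|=7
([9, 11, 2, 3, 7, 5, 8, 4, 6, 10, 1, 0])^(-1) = [11, 10, 2, 3, 7, 5, 8, 4, 6, 0, 9, 1]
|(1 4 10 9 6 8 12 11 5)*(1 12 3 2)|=24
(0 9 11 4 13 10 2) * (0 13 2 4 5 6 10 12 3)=(0 9 11 5 6 10 4 2 13 12 3)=[9, 1, 13, 0, 2, 6, 10, 7, 8, 11, 4, 5, 3, 12]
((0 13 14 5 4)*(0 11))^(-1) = ((0 13 14 5 4 11))^(-1) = (0 11 4 5 14 13)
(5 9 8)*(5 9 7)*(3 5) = [0, 1, 2, 5, 4, 7, 6, 3, 9, 8] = (3 5 7)(8 9)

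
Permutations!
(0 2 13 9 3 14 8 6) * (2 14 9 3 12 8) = (0 14 2 13 3 9 12 8 6) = [14, 1, 13, 9, 4, 5, 0, 7, 6, 12, 10, 11, 8, 3, 2]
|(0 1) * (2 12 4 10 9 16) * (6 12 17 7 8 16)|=|(0 1)(2 17 7 8 16)(4 10 9 6 12)|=10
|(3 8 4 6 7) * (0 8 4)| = |(0 8)(3 4 6 7)| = 4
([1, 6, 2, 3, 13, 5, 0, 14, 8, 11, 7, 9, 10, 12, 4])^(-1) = (0 6 1)(4 14 7 10 12 13)(9 11)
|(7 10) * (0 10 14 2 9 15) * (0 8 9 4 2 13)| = 30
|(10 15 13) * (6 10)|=4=|(6 10 15 13)|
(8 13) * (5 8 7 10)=[0, 1, 2, 3, 4, 8, 6, 10, 13, 9, 5, 11, 12, 7]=(5 8 13 7 10)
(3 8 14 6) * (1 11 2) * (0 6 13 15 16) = (0 6 3 8 14 13 15 16)(1 11 2) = [6, 11, 1, 8, 4, 5, 3, 7, 14, 9, 10, 2, 12, 15, 13, 16, 0]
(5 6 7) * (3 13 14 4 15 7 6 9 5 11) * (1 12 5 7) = (1 12 5 9 7 11 3 13 14 4 15) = [0, 12, 2, 13, 15, 9, 6, 11, 8, 7, 10, 3, 5, 14, 4, 1]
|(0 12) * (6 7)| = |(0 12)(6 7)| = 2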